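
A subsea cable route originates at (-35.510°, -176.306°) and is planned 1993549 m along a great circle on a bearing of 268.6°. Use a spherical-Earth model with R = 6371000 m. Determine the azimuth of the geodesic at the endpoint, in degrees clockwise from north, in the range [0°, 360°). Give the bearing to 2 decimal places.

δ = 1993549/6371000 = 0.312910 rad (17.9284°).
Start latitude φ₁ = -0.619766 rad; initial bearing θ = 4.687954 rad.
sin φ₂ = sin φ₁ cos δ + cos φ₁ sin δ cos θ = (-0.580845)(0.951442) + (0.814014)(0.307829)(-0.024432) = -0.558762
φ₂ = asin(-0.558762) = -0.592893 rad = -33.970°.
Then Δλ = atan2(-0.250502, 0.626887) = -0.380158 rad, from sin θ sin δ cos φ₁ over cos δ − sin φ₁ sin φ₂.
λ₂ = -176.306° + -21.781° = -198.087°, normalized to (−180°, 180°] → 161.913°.
The forward bearing on arrival equals the back-azimuth from the destination plus 180°.
Back-azimuth from P₂ (-33.97°, 161.91°) to P₁ (-35.51°, -176.31°), with Δλ' = λ₁ − λ₂ = -338.22°: atan2( sin Δλ' cos φ₁ , cos φ₂ sin φ₁ − sin φ₂ cos φ₁ cos Δλ' ) = 101.12°.
Final bearing = (101.12° + 180°) mod 360° = 281.12°.

final bearing 281.12°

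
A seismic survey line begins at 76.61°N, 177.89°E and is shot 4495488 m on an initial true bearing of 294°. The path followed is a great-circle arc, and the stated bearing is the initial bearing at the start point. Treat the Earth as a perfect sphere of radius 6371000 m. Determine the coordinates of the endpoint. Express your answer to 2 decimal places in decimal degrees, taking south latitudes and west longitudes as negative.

latitude 53.28°, longitude 80.17°

δ = 4495488/6371000 = 0.705617 rad (40.4289°).
Converting: φ₁ = 1.337097 rad, θ = 5.131268 rad.
Applying the spherical law of cosines for sides, sin φ₂ = sin φ₁ cos δ + cos φ₁ sin δ cos θ = 0.801602, so φ₂ = 53.28°.
Δλ = atan2( sin θ sin δ cos φ₁ , cos δ − sin φ₁ sin φ₂ ) = atan2(-0.137196, -0.018600) = -1.705550 rad = -97.72°.
λ₂ = 177.89° + -97.72° = 80.17°.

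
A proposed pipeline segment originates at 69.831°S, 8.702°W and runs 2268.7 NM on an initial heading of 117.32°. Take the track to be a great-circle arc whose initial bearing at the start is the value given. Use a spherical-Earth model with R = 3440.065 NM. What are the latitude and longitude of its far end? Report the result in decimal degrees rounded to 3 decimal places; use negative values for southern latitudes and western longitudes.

latitude -57.014°, longitude 80.401°

Central angle δ = d/R = 0.659493 rad.
With φ₁ = -69.831° = -1.218781 rad and θ = 117.32° = 2.047620 rad:
Destination latitude: φ₂ = arcsin( sin φ₁ cos δ + cos φ₁ sin δ cos θ ) = arcsin(-0.838800) = -57.014°.
Δλ = atan2( sin θ sin δ cos φ₁ , cos δ − sin φ₁ sin φ₂ ) = atan2(0.187694, 0.002938) = 1.555145 rad = 89.103°.
Hence λ₂ = -8.702° + 89.103° = 80.401°.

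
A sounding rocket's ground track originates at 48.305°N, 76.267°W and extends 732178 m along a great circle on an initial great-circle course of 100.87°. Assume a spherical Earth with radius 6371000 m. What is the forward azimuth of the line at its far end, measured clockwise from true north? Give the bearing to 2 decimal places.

δ = 732178/6371000 = 0.114924 rad (6.5846°).
Converting: φ₁ = 0.843081 rad, θ = 1.760514 rad.
Applying the spherical law of cosines for sides, sin φ₂ = sin φ₁ cos δ + cos φ₁ sin δ cos θ = 0.727387, so φ₂ = 46.668°.
Δλ = atan2( sin θ sin δ cos φ₁ , cos δ − sin φ₁ sin φ₂ ) = atan2(0.074906, 0.450267) = 0.164850 rad = 9.445°.
λ₂ = λ₁ + Δλ = -66.822°.
The forward bearing on arrival equals the back-azimuth from the destination plus 180°.
Back-azimuth from P₂ (46.67°, -66.82°) to P₁ (48.30°, -76.27°), with Δλ' = λ₁ − λ₂ = -9.45°: atan2( sin Δλ' cos φ₁ , cos φ₂ sin φ₁ − sin φ₂ cos φ₁ cos Δλ' ) = 287.84°.
Final bearing = (287.84° + 180°) mod 360° = 107.84°.

final bearing 107.84°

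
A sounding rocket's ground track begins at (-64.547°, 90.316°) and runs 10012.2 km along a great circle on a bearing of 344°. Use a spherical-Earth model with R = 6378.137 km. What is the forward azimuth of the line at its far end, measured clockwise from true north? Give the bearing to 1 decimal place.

The arc subtends δ = 10012.2/6378.137 = 1.569769 rad at the centre.
Start latitude φ₁ = -1.126558 rad; initial bearing θ = 6.003933 rad.
Applying the spherical law of cosines for sides, sin φ₂ = sin φ₁ cos δ + cos φ₁ sin δ cos θ = 0.412194, so φ₂ = 24.343°.
For the longitude increment, Δλ = atan2( sin θ sin δ cos φ₁, cos δ − sin φ₁ sin φ₂ ) = atan2(-0.118461, 0.373213) = -17.610°.
Hence λ₂ = 90.316° + -17.610° = 72.706°.
The forward bearing on arrival equals the back-azimuth from the destination plus 180°.
Back-azimuth from P₂ (24.3°, 72.7°) to P₁ (-64.5°, 90.3°), with Δλ' = λ₁ − λ₂ = 17.6°: atan2( sin Δλ' cos φ₁ , cos φ₂ sin φ₁ − sin φ₂ cos φ₁ cos Δλ' ) = 172.5°.
Final bearing = (172.5° + 180°) mod 360° = 352.5°.

final bearing 352.5°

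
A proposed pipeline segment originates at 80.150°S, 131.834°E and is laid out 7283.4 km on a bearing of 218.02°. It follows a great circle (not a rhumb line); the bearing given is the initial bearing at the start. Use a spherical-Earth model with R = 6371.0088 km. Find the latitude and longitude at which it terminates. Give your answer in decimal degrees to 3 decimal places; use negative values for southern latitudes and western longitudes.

latitude -32.086°, longitude -6.749°

The arc subtends δ = 7283.4/6371.0088 = 1.143210 rad at the centre.
Start latitude φ₁ = -1.398881 rad; initial bearing θ = 3.805167 rad.
Destination latitude: φ₂ = arcsin( sin φ₁ cos δ + cos φ₁ sin δ cos θ ) = arcsin(-0.531198) = -32.086°.
Then Δλ = atan2(-0.095882, -0.108691) = -2.418730 rad, from sin θ sin δ cos φ₁ over cos δ − sin φ₁ sin φ₂.
λ₂ = λ₁ + Δλ = -6.749°.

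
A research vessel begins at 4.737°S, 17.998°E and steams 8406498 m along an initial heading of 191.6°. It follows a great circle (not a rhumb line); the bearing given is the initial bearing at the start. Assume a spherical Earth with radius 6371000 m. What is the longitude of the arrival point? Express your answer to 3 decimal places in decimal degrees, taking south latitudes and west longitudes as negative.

Angular distance δ = d/R = 8406498 / 6371000 = 1.319494 rad.
Converting: φ₁ = -0.082676 rad, θ = 3.344051 rad.
Applying the spherical law of cosines for sides, sin φ₂ = sin φ₁ cos δ + cos φ₁ sin δ cos θ = -0.966101, so φ₂ = -75.039°.
Then Δλ = atan2(-0.194097, 0.168883) = -0.854751 rad, from sin θ sin δ cos φ₁ over cos δ − sin φ₁ sin φ₂.
λ₂ = λ₁ + Δλ = -30.976°.

longitude -30.976°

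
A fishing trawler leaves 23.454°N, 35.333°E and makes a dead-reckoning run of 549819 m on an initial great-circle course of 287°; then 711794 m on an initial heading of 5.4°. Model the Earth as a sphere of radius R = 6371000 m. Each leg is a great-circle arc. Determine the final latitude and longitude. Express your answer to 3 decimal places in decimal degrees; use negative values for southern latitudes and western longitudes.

Apply the spherical direct solution leg by leg, carrying full precision between legs.
Leg 1: from (23.454°, 35.333°), δ = 549819/6371000 = 0.086300 rad, θ = 287° → φ = 24.812°, λ = 30.123°.
Leg 2: from (24.812°, 30.123°), δ = 711794/6371000 = 0.111724 rad, θ = 5.4° → φ = 31.184°, λ = 30.826°.

latitude 31.184°, longitude 30.826°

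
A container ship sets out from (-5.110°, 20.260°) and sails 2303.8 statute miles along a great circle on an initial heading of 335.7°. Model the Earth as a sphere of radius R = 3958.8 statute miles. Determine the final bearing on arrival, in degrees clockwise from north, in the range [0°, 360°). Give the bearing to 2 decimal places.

The arc subtends δ = 2303.8/3958.8 = 0.581944 rad at the centre.
Start latitude φ₁ = -0.089186 rad; initial bearing θ = 5.859070 rad.
sin φ₂ = sin φ₁ cos δ + cos φ₁ sin δ cos θ = (-0.089068)(0.835396) + (0.996026)(0.549649)(0.911403) = 0.424554
φ₂ = asin(0.424554) = 0.438469 rad = 25.122°.
Then Δλ = atan2(-0.225289, 0.873210) = -0.252495 rad, from sin θ sin δ cos φ₁ over cos δ − sin φ₁ sin φ₂.
λ₂ = 20.260° + -14.467° = 5.793°.
The forward bearing on arrival equals the back-azimuth from the destination plus 180°.
Back-azimuth from P₂ (25.12°, 5.79°) to P₁ (-5.11°, 20.26°), with Δλ' = λ₁ − λ₂ = 14.47°: atan2( sin Δλ' cos φ₁ , cos φ₂ sin φ₁ − sin φ₂ cos φ₁ cos Δλ' ) = 153.08°.
Final bearing = (153.08° + 180°) mod 360° = 333.08°.

final bearing 333.08°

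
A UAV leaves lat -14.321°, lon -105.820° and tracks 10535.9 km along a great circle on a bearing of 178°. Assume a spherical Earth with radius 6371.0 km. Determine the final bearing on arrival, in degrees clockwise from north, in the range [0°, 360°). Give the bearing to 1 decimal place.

Angular distance δ = d/R = 10535.9 / 6371 = 1.653728 rad.
Start latitude φ₁ = -0.249949 rad; initial bearing θ = 3.106686 rad.
Destination latitude: φ₂ = arcsin( sin φ₁ cos δ + cos φ₁ sin δ cos θ ) = arcsin(-0.944517) = -70.825°.
Δλ = atan2( sin θ sin δ cos φ₁ , cos δ − sin φ₁ sin φ₂ ) = atan2(0.033699, -0.316467) = 3.035508 rad = 173.922°.
λ₂ = -105.820° + 173.922° = 68.102°.
The forward bearing on arrival equals the back-azimuth from the destination plus 180°.
Back-azimuth from P₂ (-70.8°, 68.1°) to P₁ (-14.3°, -105.8°), with Δλ' = λ₁ − λ₂ = -173.9°: atan2( sin Δλ' cos φ₁ , cos φ₂ sin φ₁ − sin φ₂ cos φ₁ cos Δλ' ) = 185.9°.
Final bearing = (185.9° + 180°) mod 360° = 5.9°.

final bearing 5.9°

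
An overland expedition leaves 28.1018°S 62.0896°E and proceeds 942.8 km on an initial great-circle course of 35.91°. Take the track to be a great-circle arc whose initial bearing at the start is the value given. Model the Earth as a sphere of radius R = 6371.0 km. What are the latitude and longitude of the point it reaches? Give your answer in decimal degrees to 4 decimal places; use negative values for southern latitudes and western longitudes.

Central angle δ = d/R = 0.147983 rad.
With φ₁ = -28.1018° = -0.490469 rad and θ = 35.91° = 0.626748 rad:
Applying the spherical law of cosines for sides, sin φ₂ = sin φ₁ cos δ + cos φ₁ sin δ cos θ = -0.360549, so φ₂ = -21.1339°.
Then Δλ = atan2(0.076283, 0.819237) = 0.092847 rad, from sin θ sin δ cos φ₁ over cos δ − sin φ₁ sin φ₂.
λ₂ = λ₁ + Δλ = 67.4093°.

latitude -21.1339°, longitude 67.4093°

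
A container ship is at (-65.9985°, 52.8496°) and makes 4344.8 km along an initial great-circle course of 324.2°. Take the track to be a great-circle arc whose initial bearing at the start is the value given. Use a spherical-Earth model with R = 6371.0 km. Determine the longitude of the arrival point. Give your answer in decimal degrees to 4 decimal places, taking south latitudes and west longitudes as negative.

longitude 27.6287°

The arc subtends δ = 4344.8/6371 = 0.681965 rad at the centre.
With φ₁ = -65.9985° = -1.151891 rad and θ = 324.2° = 5.658357 rad:
sin φ₂ = sin φ₁ cos δ + cos φ₁ sin δ cos θ = (-0.913535)(0.776336) + (0.406761)(0.630320)(0.811064) = -0.501261
φ₂ = asin(-0.501261) = -0.525056 rad = -30.0835°.
Δλ = atan2( sin θ sin δ cos φ₁ , cos δ − sin φ₁ sin φ₂ ) = atan2(-0.149977, 0.318416) = -0.440188 rad = -25.2209°.
λ₂ = λ₁ + Δλ = 27.6287°.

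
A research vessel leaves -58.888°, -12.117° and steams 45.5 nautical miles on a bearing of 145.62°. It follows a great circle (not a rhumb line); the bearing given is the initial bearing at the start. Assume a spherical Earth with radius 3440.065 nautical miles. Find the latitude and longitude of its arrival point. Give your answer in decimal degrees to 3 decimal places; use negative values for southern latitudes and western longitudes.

The arc subtends δ = 45.5/3440.065 = 0.013226 rad at the centre.
With φ₁ = -58.888° = -1.027789 rad and θ = 145.62° = 2.541548 rad:
Applying the spherical law of cosines for sides, sin φ₂ = sin φ₁ cos δ + cos φ₁ sin δ cos θ = -0.861724, so φ₂ = -59.511°.
For the longitude increment, Δλ = atan2( sin θ sin δ cos φ₁, cos δ − sin φ₁ sin φ₂ ) = atan2(0.003859, 0.262140) = 0.843°.
λ₂ = -12.117° + 0.843° = -11.274°.

latitude -59.511°, longitude -11.274°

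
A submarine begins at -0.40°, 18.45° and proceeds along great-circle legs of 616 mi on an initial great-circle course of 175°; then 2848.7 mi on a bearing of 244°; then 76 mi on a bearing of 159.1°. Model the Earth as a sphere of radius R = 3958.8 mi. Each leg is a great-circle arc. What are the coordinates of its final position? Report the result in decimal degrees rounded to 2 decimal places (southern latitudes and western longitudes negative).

Apply the spherical direct solution leg by leg, carrying full precision between legs.
Leg 1: from (-0.40°, 18.45°), δ = 616/3958.8 = 0.155603 rad, θ = 175° → φ = -9.28°, λ = 19.23°.
Leg 2: from (-9.28°, 19.23°), δ = 2848.7/3958.8 = 0.719587 rad, θ = 244° → φ = -23.98°, λ = -21.18°.
Leg 3: from (-23.98°, -21.18°), δ = 76/3958.8 = 0.019198 rad, θ = 159.1° → φ = -25.01°, λ = -20.75°.

latitude -25.01°, longitude -20.75°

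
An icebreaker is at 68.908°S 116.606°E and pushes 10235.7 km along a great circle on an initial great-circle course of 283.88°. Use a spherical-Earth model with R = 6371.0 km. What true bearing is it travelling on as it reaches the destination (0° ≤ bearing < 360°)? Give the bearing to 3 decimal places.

final bearing 339.397°

Central angle δ = d/R = 1.606608 rad.
With φ₁ = -68.908° = -1.202671 rad and θ = 283.88° = 4.954641 rad:
Destination latitude: φ₂ = arcsin( sin φ₁ cos δ + cos φ₁ sin δ cos θ ) = arcsin(0.119678) = 6.874°.
For the longitude increment, Δλ = atan2( sin θ sin δ cos φ₁, cos δ − sin φ₁ sin φ₂ ) = atan2(-0.349135, 0.075856) = -77.742°.
Hence λ₂ = 116.606° + -77.742° = 38.864°.
The forward bearing on arrival equals the back-azimuth from the destination plus 180°.
Back-azimuth from P₂ (6.874°, 38.864°) to P₁ (-68.908°, 116.606°), with Δλ' = λ₁ − λ₂ = 77.742°: atan2( sin Δλ' cos φ₁ , cos φ₂ sin φ₁ − sin φ₂ cos φ₁ cos Δλ' ) = 159.397°.
Final bearing = (159.397° + 180°) mod 360° = 339.397°.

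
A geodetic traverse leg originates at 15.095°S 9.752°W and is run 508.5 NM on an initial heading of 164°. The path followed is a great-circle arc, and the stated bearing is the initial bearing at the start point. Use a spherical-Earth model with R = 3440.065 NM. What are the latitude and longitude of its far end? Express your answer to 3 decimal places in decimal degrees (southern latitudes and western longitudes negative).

The arc subtends δ = 508.5/3440.065 = 0.147817 rad at the centre.
With φ₁ = -15.095° = -0.263457 rad and θ = 164° = 2.862340 rad:
Applying the spherical law of cosines for sides, sin φ₂ = sin φ₁ cos δ + cos φ₁ sin δ cos θ = -0.394269, so φ₂ = -23.220°.
For the longitude increment, Δλ = atan2( sin θ sin δ cos φ₁, cos δ − sin φ₁ sin φ₂ ) = atan2(0.039195, 0.886419) = 2.532°.
Hence λ₂ = -9.752° + 2.532° = -7.220°.

latitude -23.220°, longitude -7.220°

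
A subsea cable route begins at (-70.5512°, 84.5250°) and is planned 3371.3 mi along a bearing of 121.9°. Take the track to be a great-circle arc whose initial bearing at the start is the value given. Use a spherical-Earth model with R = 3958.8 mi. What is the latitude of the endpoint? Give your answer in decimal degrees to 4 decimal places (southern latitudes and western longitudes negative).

Angular distance δ = d/R = 3371.3 / 3958.8 = 0.851596 rad.
Converting: φ₁ = -1.231351 rad, θ = 2.127556 rad.
sin φ₂ = sin φ₁ cos δ + cos φ₁ sin δ cos θ = (-0.942939)(0.658783) + (0.332964)(0.752333)(-0.528438) = -0.753566
φ₂ = asin(-0.753566) = -0.853470 rad = -48.9002°.
Δλ = atan2( sin θ sin δ cos φ₁ , cos δ − sin φ₁ sin φ₂ ) = atan2(0.212668, -0.051784) = 1.809647 rad = 103.6852°.
λ₂ = 84.5250° + 103.6852° = 188.2102°, normalized to (−180°, 180°] → -171.7898°.

latitude -48.9002°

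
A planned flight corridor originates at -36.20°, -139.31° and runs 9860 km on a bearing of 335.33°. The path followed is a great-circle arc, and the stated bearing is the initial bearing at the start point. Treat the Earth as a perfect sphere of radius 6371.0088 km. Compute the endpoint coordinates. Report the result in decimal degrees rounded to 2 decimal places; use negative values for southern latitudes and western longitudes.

δ = 9860/6371.0088 = 1.547636 rad (88.6730°).
Converting: φ₁ = -0.631809 rad, θ = 5.852613 rad.
Destination latitude: φ₂ = arcsin( sin φ₁ cos δ + cos φ₁ sin δ cos θ ) = arcsin(0.719432) = 46.01°.
Then Δλ = atan2(-0.336728, 0.448059) = -0.644476 rad, from sin θ sin δ cos φ₁ over cos δ − sin φ₁ sin φ₂.
Hence λ₂ = -139.31° + -36.93° = -176.24°.

latitude 46.01°, longitude -176.24°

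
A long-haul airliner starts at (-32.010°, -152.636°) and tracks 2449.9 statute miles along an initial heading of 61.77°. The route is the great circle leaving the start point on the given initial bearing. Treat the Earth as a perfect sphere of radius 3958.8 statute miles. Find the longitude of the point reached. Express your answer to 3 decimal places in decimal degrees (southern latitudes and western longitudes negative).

longitude -121.200°

Angular distance δ = d/R = 2449.9 / 3958.8 = 0.618849 rad.
Converting: φ₁ = -0.558680 rad, θ = 1.078090 rad.
sin φ₂ = sin φ₁ cos δ + cos φ₁ sin δ cos θ = (-0.530067)(0.814547) + (0.847956)(0.580098)(0.473012) = -0.199091
φ₂ = asin(-0.199091) = -0.200430 rad = -11.484°.
For the longitude increment, Δλ = atan2( sin θ sin δ cos φ₁, cos δ − sin φ₁ sin φ₂ ) = atan2(0.433389, 0.709015) = 31.436°.
Hence λ₂ = -152.636° + 31.436° = -121.200°.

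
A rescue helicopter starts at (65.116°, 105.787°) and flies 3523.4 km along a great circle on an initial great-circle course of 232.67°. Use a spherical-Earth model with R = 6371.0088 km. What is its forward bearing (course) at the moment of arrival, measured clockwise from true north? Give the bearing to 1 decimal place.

final bearing 205.8°

Angular distance δ = d/R = 3523.4 / 6371.0088 = 0.553036 rad.
With φ₁ = 65.116° = 1.136489 rad and θ = 232.67° = 4.060858 rad:
sin φ₂ = sin φ₁ cos δ + cos φ₁ sin δ cos θ = (0.907162)(0.850933) + (0.420783)(0.525273)(-0.606405) = 0.637903
φ₂ = asin(0.637903) = 0.691772 rad = 39.636°.
Δλ = atan2( sin θ sin δ cos φ₁ , cos δ − sin φ₁ sin φ₂ ) = atan2(-0.175750, 0.272252) = -0.573234 rad = -32.844°.
λ₂ = 105.787° + -32.844° = 72.943°.
The forward bearing on arrival equals the back-azimuth from the destination plus 180°.
Back-azimuth from P₂ (39.6°, 72.9°) to P₁ (65.1°, 105.8°), with Δλ' = λ₁ − λ₂ = 32.8°: atan2( sin Δλ' cos φ₁ , cos φ₂ sin φ₁ − sin φ₂ cos φ₁ cos Δλ' ) = 25.8°.
Final bearing = (25.8° + 180°) mod 360° = 205.8°.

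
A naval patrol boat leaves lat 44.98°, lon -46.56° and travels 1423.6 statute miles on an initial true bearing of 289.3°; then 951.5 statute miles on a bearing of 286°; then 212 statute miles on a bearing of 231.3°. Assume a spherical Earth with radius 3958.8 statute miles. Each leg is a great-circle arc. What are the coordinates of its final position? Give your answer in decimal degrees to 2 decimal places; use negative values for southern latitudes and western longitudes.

Apply the spherical direct solution leg by leg, carrying full precision between legs.
Leg 1: from (44.98°, -46.56°), δ = 1423.6/3958.8 = 0.359604 rad, θ = 289.3° → φ = 48.07°, λ = -76.36°.
Leg 2: from (48.07°, -76.36°), δ = 951.5/3958.8 = 0.240351 rad, θ = 286° → φ = 50.03°, λ = -97.23°.
Leg 3: from (50.03°, -97.23°), δ = 212/3958.8 = 0.053552 rad, θ = 231.3° → φ = 48.05°, λ = -100.81°.

latitude 48.05°, longitude -100.81°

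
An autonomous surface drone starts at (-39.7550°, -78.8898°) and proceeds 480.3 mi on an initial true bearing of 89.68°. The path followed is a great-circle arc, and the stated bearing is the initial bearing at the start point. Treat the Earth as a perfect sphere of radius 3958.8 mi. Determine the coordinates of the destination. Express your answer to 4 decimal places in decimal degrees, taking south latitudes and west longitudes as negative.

latitude -39.3670°, longitude -69.8833°

The arc subtends δ = 480.3/3958.8 = 0.121325 rad at the centre.
Start latitude φ₁ = -0.693856 rad; initial bearing θ = 1.565211 rad.
sin φ₂ = sin φ₁ cos δ + cos φ₁ sin δ cos θ = (-0.639506)(0.992649) + (0.768786)(0.121027)(0.005585) = -0.634286
φ₂ = asin(-0.634286) = -0.687084 rad = -39.3670°.
Δλ = atan2( sin θ sin δ cos φ₁ , cos δ − sin φ₁ sin φ₂ ) = atan2(0.093043, 0.587020) = 0.157192 rad = 9.0065°.
λ₂ = -78.8898° + 9.0065° = -69.8833°.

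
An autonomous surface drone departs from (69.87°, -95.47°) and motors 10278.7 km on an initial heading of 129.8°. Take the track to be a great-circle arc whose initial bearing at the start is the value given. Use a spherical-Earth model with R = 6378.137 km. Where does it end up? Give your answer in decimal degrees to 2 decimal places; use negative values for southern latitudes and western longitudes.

latitude -14.97°, longitude -42.85°

Central angle δ = d/R = 1.611552 rad.
Converting: φ₁ = 1.219462 rad, θ = 2.265437 rad.
Destination latitude: φ₂ = arcsin( sin φ₁ cos δ + cos φ₁ sin δ cos θ ) = arcsin(-0.258367) = -14.97°.
Δλ = atan2( sin θ sin δ cos φ₁ , cos δ − sin φ₁ sin φ₂ ) = atan2(0.264186, 0.201840) = 0.918391 rad = 52.62°.
Hence λ₂ = -95.47° + 52.62° = -42.85°.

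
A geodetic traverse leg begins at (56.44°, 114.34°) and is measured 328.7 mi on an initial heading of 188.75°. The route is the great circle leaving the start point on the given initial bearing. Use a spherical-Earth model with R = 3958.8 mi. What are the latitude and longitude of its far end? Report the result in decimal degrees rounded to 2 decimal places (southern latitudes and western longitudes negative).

latitude 51.73°, longitude 113.17°

δ = 328.7/3958.8 = 0.083030 rad (4.7573°).
Start latitude φ₁ = 0.985064 rad; initial bearing θ = 3.294309 rad.
Applying the spherical law of cosines for sides, sin φ₂ = sin φ₁ cos δ + cos φ₁ sin δ cos θ = 0.785123, so φ₂ = 51.73°.
Then Δλ = atan2(-0.006974, 0.342306) = -0.020372 rad, from sin θ sin δ cos φ₁ over cos δ − sin φ₁ sin φ₂.
Hence λ₂ = 114.34° + -1.17° = 113.17°.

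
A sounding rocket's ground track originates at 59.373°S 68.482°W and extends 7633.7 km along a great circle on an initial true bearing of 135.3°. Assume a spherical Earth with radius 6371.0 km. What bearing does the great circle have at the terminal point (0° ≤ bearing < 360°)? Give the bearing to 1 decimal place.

δ = 7633.7/6371 = 1.198195 rad (68.6515°).
With φ₁ = -59.373° = -1.036254 rad and θ = 135.3° = 2.361430 rad:
sin φ₂ = sin φ₁ cos δ + cos φ₁ sin δ cos θ = (-0.860502)(0.364040) + (0.509447)(0.931383)(-0.710799) = -0.650524
φ₂ = asin(-0.650524) = -0.708275 rad = -40.581°.
For the longitude increment, Δλ = atan2( sin θ sin δ cos φ₁, cos δ − sin φ₁ sin φ₂ ) = atan2(0.333754, -0.195738) = 120.391°.
λ₂ = λ₁ + Δλ = 51.909°.
The forward bearing on arrival equals the back-azimuth from the destination plus 180°.
Back-azimuth from P₂ (-40.6°, 51.9°) to P₁ (-59.4°, -68.5°), with Δλ' = λ₁ − λ₂ = -120.4°: atan2( sin Δλ' cos φ₁ , cos φ₂ sin φ₁ − sin φ₂ cos φ₁ cos Δλ' ) = 208.2°.
Final bearing = (208.2° + 180°) mod 360° = 28.2°.

final bearing 28.2°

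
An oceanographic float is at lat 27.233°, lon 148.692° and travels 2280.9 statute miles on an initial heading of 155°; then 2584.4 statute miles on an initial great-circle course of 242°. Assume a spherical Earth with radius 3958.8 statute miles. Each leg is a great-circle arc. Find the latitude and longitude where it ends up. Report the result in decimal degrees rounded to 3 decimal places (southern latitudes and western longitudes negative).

latitude -19.188°, longitude 127.422°

Apply the spherical direct solution leg by leg, carrying full precision between legs.
Leg 1: from (27.233°, 148.692°), δ = 2280.9/3958.8 = 0.576159 rad, θ = 155° → φ = -3.170°, λ = 162.024°.
Leg 2: from (-3.170°, 162.024°), δ = 2584.4/3958.8 = 0.652824 rad, θ = 242° → φ = -19.188°, λ = 127.422°.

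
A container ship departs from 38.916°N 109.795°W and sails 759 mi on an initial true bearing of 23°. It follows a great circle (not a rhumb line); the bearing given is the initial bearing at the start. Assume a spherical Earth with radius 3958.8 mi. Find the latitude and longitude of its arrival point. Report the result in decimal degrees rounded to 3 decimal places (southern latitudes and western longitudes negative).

latitude 48.864°, longitude -103.296°

Angular distance δ = d/R = 759 / 3958.8 = 0.191725 rad.
Converting: φ₁ = 0.679212 rad, θ = 0.401426 rad.
Applying the spherical law of cosines for sides, sin φ₂ = sin φ₁ cos δ + cos φ₁ sin δ cos θ = 0.753147, so φ₂ = 48.864°.
Δλ = atan2( sin θ sin δ cos φ₁ , cos δ − sin φ₁ sin φ₂ ) = atan2(0.057931, 0.508565) = 0.113421 rad = 6.499°.
Hence λ₂ = -109.795° + 6.499° = -103.296°.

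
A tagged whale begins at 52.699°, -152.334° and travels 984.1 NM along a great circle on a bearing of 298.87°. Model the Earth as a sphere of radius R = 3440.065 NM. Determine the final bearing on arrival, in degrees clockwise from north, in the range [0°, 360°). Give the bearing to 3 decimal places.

final bearing 276.049°

Angular distance δ = d/R = 984.1 / 3440.065 = 0.286070 rad.
Start latitude φ₁ = 0.919771 rad; initial bearing θ = 5.216266 rad.
sin φ₂ = sin φ₁ cos δ + cos φ₁ sin δ cos θ = (0.795463)(0.959360) + (0.606002)(0.282184)(0.482824) = 0.845700
φ₂ = asin(0.845700) = 1.007876 rad = 57.747°.
Then Δλ = atan2(-0.149751, 0.286637) = -0.481440 rad, from sin θ sin δ cos φ₁ over cos δ − sin φ₁ sin φ₂.
Hence λ₂ = -152.334° + -27.585° = -179.919°.
The forward bearing on arrival equals the back-azimuth from the destination plus 180°.
Back-azimuth from P₂ (57.747°, -179.919°) to P₁ (52.699°, -152.334°), with Δλ' = λ₁ − λ₂ = 27.585°: atan2( sin Δλ' cos φ₁ , cos φ₂ sin φ₁ − sin φ₂ cos φ₁ cos Δλ' ) = 96.049°.
Final bearing = (96.049° + 180°) mod 360° = 276.049°.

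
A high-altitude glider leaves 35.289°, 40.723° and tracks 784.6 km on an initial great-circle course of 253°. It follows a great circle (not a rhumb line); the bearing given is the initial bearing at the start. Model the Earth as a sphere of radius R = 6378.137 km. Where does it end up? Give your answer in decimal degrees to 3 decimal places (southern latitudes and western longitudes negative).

δ = 784.6/6378.137 = 0.123014 rad (7.0482°).
Start latitude φ₁ = 0.615909 rad; initial bearing θ = 4.415683 rad.
Destination latitude: φ₂ = arcsin( sin φ₁ cos δ + cos φ₁ sin δ cos θ ) = arcsin(0.544052) = 32.960°.
For the longitude increment, Δλ = atan2( sin θ sin δ cos φ₁, cos δ − sin φ₁ sin φ₂ ) = atan2(-0.095781, 0.678144) = -8.039°.
λ₂ = 40.723° + -8.039° = 32.684°.

latitude 32.960°, longitude 32.684°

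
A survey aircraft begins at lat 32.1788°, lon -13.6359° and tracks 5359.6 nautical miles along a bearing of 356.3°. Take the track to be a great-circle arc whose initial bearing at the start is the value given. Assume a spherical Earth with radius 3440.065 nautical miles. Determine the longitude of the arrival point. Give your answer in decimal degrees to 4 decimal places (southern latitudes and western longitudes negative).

longitude 173.4301°

Angular distance δ = d/R = 5359.6 / 3440.065 = 1.557994 rad.
Start latitude φ₁ = 0.561626 rad; initial bearing θ = 6.218608 rad.
Destination latitude: φ₂ = arcsin( sin φ₁ cos δ + cos φ₁ sin δ cos θ ) = arcsin(0.851375) = 58.3615°.
Then Δλ = atan2(-0.054615, -0.440609) = -3.018268 rad, from sin θ sin δ cos φ₁ over cos δ − sin φ₁ sin φ₂.
λ₂ = -13.6359° + -172.9340° = -186.5699°, normalized to (−180°, 180°] → 173.4301°.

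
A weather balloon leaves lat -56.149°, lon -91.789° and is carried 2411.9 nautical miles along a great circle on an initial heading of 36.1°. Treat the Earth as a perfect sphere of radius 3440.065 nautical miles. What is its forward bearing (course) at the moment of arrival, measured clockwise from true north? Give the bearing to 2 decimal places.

final bearing 20.46°

The arc subtends δ = 2411.9/3440.065 = 0.701120 rad at the centre.
Start latitude φ₁ = -0.979985 rad; initial bearing θ = 0.630064 rad.
Destination latitude: φ₂ = arcsin( sin φ₁ cos δ + cos φ₁ sin δ cos θ ) = arcsin(-0.344259) = -20.137°.
Then Δλ = atan2(0.211715, 0.478217) = 0.416782 rad, from sin θ sin δ cos φ₁ over cos δ − sin φ₁ sin φ₂.
λ₂ = λ₁ + Δλ = -67.909°.
The forward bearing on arrival equals the back-azimuth from the destination plus 180°.
Back-azimuth from P₂ (-20.14°, -67.91°) to P₁ (-56.15°, -91.79°), with Δλ' = λ₁ − λ₂ = -23.88°: atan2( sin Δλ' cos φ₁ , cos φ₂ sin φ₁ − sin φ₂ cos φ₁ cos Δλ' ) = 200.46°.
Final bearing = (200.46° + 180°) mod 360° = 20.46°.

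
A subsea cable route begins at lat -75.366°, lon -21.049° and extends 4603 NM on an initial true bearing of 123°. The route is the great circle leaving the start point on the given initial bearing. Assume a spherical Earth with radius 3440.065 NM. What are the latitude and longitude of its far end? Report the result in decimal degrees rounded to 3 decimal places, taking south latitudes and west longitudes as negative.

The arc subtends δ = 4603/3440.065 = 1.338056 rad at the centre.
Start latitude φ₁ = -1.315385 rad; initial bearing θ = 2.146755 rad.
Applying the spherical law of cosines for sides, sin φ₂ = sin φ₁ cos δ + cos φ₁ sin δ cos θ = -0.357052, so φ₂ = -20.919°.
Δλ = atan2( sin θ sin δ cos φ₁ , cos δ − sin φ₁ sin φ₂ ) = atan2(0.206172, -0.114824) = 2.078948 rad = 119.115°.
Hence λ₂ = -21.049° + 119.115° = 98.066°.

latitude -20.919°, longitude 98.066°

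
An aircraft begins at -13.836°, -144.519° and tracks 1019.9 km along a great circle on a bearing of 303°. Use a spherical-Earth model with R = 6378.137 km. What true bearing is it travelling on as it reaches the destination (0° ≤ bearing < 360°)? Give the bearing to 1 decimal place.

final bearing 304.5°

Central angle δ = d/R = 0.159906 rad.
Start latitude φ₁ = -0.241484 rad; initial bearing θ = 5.288348 rad.
sin φ₂ = sin φ₁ cos δ + cos φ₁ sin δ cos θ = (-0.239144)(0.987242) + (0.970984)(0.159225)(0.544639) = -0.151889
φ₂ = asin(-0.151889) = -0.152479 rad = -8.736°.
Then Δλ = atan2(-0.129663, 0.950919) = -0.135519 rad, from sin θ sin δ cos φ₁ over cos δ − sin φ₁ sin φ₂.
λ₂ = -144.519° + -7.765° = -152.284°.
The forward bearing on arrival equals the back-azimuth from the destination plus 180°.
Back-azimuth from P₂ (-8.7°, -152.3°) to P₁ (-13.8°, -144.5°), with Δλ' = λ₁ − λ₂ = 7.8°: atan2( sin Δλ' cos φ₁ , cos φ₂ sin φ₁ − sin φ₂ cos φ₁ cos Δλ' ) = 124.5°.
Final bearing = (124.5° + 180°) mod 360° = 304.5°.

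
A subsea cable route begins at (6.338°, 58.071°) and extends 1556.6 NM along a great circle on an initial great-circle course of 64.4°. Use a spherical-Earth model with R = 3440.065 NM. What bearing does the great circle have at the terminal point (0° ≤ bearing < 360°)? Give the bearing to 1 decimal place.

final bearing 69.3°

Angular distance δ = d/R = 1556.6 / 3440.065 = 0.452491 rad.
With φ₁ = 6.338° = 0.110619 rad and θ = 64.4° = 1.123992 rad:
Destination latitude: φ₂ = arcsin( sin φ₁ cos δ + cos φ₁ sin δ cos θ ) = arcsin(0.287040) = 16.681°.
Then Δλ = atan2(0.391878, 0.867673) = 0.424219 rad, from sin θ sin δ cos φ₁ over cos δ − sin φ₁ sin φ₂.
λ₂ = 58.071° + 24.306° = 82.377°.
The forward bearing on arrival equals the back-azimuth from the destination plus 180°.
Back-azimuth from P₂ (16.7°, 82.4°) to P₁ (6.3°, 58.1°), with Δλ' = λ₁ − λ₂ = -24.3°: atan2( sin Δλ' cos φ₁ , cos φ₂ sin φ₁ − sin φ₂ cos φ₁ cos Δλ' ) = 249.3°.
Final bearing = (249.3° + 180°) mod 360° = 69.3°.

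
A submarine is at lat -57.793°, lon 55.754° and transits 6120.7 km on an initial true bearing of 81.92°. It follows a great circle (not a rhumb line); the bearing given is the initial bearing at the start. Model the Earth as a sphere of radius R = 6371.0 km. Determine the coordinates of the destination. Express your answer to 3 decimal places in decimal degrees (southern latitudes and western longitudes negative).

latitude -25.048°, longitude 119.353°

δ = 6120.7/6371 = 0.960713 rad (55.0448°).
Converting: φ₁ = -1.008678 rad, θ = 1.429774 rad.
Destination latitude: φ₂ = arcsin( sin φ₁ cos δ + cos φ₁ sin δ cos θ ) = arcsin(-0.423378) = -25.048°.
Then Δλ = atan2(0.432494, 0.214704) = 1.110007 rad, from sin θ sin δ cos φ₁ over cos δ − sin φ₁ sin φ₂.
Hence λ₂ = 55.754° + 63.599° = 119.353°.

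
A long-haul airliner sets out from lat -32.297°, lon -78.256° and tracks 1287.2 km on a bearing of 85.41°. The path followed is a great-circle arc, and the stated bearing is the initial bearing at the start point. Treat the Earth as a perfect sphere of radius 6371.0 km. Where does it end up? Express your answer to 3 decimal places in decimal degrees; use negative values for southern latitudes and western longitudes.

latitude -30.655°, longitude -64.811°

Central angle δ = d/R = 0.202040 rad.
Start latitude φ₁ = -0.563689 rad; initial bearing θ = 1.490686 rad.
sin φ₂ = sin φ₁ cos δ + cos φ₁ sin δ cos θ = (-0.534308)(0.979659) + (0.845290)(0.200669)(0.080025) = -0.509866
φ₂ = asin(-0.509866) = -0.535029 rad = -30.655°.
Δλ = atan2( sin θ sin δ cos φ₁ , cos δ − sin φ₁ sin φ₂ ) = atan2(0.169079, 0.707234) = 0.234667 rad = 13.445°.
λ₂ = -78.256° + 13.445° = -64.811°.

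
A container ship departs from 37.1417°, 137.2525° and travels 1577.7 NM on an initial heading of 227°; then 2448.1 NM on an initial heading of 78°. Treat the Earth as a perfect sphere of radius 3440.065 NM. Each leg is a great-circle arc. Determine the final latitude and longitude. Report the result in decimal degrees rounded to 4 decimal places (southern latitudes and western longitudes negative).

latitude 20.9298°, longitude 160.5583°

Apply the spherical direct solution leg by leg, carrying full precision between legs.
Leg 1: from (37.1417°, 137.2525°), δ = 1577.7/3440.065 = 0.458625 rad, θ = 227° → φ = 17.5003°, λ = 117.4064°.
Leg 2: from (17.5003°, 117.4064°), δ = 2448.1/3440.065 = 0.711644 rad, θ = 78° → φ = 20.9298°, λ = 160.5583°.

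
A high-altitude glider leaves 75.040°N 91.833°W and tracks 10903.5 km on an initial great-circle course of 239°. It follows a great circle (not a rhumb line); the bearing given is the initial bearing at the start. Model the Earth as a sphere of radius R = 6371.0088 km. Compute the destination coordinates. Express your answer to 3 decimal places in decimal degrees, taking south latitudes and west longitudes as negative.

latitude -15.489°, longitude -153.559°

δ = 10903.5/6371.0088 = 1.711424 rad (98.0574°).
Start latitude φ₁ = 1.309695 rad; initial bearing θ = 4.171337 rad.
Destination latitude: φ₂ = arcsin( sin φ₁ cos δ + cos φ₁ sin δ cos θ ) = arcsin(-0.267056) = -15.489°.
For the longitude increment, Δλ = atan2( sin θ sin δ cos φ₁, cos δ − sin φ₁ sin φ₂ ) = atan2(-0.219089, 0.117840) = -61.726°.
Hence λ₂ = -91.833° + -61.726° = -153.559°.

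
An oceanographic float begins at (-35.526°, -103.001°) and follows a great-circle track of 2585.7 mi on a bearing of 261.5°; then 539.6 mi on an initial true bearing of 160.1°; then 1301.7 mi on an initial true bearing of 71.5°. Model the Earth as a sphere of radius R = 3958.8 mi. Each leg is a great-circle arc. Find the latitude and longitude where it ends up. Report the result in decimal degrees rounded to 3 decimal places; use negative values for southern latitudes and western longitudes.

Apply the spherical direct solution leg by leg, carrying full precision between legs.
Leg 1: from (-35.526°, -103.001°), δ = 2585.7/3958.8 = 0.653152 rad, θ = 261.5° → φ = -32.315°, λ = -148.330°.
Leg 2: from (-32.315°, -148.330°), δ = 539.6/3958.8 = 0.136304 rad, θ = 160.1° → φ = -39.613°, λ = -144.888°.
Leg 3: from (-39.613°, -144.888°), δ = 1301.7/3958.8 = 0.328812 rad, θ = 71.5° → φ = -31.635°, λ = -123.808°.

latitude -31.635°, longitude -123.808°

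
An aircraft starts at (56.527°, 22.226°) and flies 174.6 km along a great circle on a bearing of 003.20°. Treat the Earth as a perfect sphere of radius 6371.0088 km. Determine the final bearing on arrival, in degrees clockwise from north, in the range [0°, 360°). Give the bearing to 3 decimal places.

δ = 174.6/6371.0088 = 0.027405 rad (1.5702°).
Converting: φ₁ = 0.986582 rad, θ = 0.055851 rad.
Applying the spherical law of cosines for sides, sin φ₂ = sin φ₁ cos δ + cos φ₁ sin δ cos θ = 0.848922, so φ₂ = 58.095°.
For the longitude increment, Δλ = atan2( sin θ sin δ cos φ₁, cos δ − sin φ₁ sin φ₂ ) = atan2(0.000844, 0.291499) = 0.166°.
λ₂ = λ₁ + Δλ = 22.392°.
The forward bearing on arrival equals the back-azimuth from the destination plus 180°.
Back-azimuth from P₂ (58.095°, 22.392°) to P₁ (56.527°, 22.226°), with Δλ' = λ₁ − λ₂ = -0.166°: atan2( sin Δλ' cos φ₁ , cos φ₂ sin φ₁ − sin φ₂ cos φ₁ cos Δλ' ) = 183.340°.
Final bearing = (183.340° + 180°) mod 360° = 3.340°.

final bearing 3.340°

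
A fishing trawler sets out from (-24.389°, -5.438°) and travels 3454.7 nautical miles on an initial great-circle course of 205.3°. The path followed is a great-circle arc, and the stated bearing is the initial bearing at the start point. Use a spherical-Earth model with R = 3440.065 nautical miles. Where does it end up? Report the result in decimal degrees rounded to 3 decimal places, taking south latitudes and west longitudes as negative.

latitude -66.403°, longitude -69.701°

δ = 3454.7/3440.065 = 1.004254 rad (57.5395°).
Start latitude φ₁ = -0.425668 rad; initial bearing θ = 3.583161 rad.
Applying the spherical law of cosines for sides, sin φ₂ = sin φ₁ cos δ + cos φ₁ sin δ cos θ = -0.916384, so φ₂ = -66.403°.
For the longitude increment, Δλ = atan2( sin θ sin δ cos φ₁, cos δ − sin φ₁ sin φ₂ ) = atan2(-0.328410, 0.158315) = -64.263°.
λ₂ = λ₁ + Δλ = -69.701°.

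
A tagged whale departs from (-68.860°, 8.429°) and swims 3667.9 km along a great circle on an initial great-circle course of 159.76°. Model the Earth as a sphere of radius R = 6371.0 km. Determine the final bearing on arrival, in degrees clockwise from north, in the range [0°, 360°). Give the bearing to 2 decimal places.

Angular distance δ = d/R = 3667.9 / 6371 = 0.575718 rad.
Start latitude φ₁ = -1.201834 rad; initial bearing θ = 2.788338 rad.
Destination latitude: φ₂ = arcsin( sin φ₁ cos δ + cos φ₁ sin δ cos θ ) = arcsin(-0.966578) = -75.145°.
Δλ = atan2( sin θ sin δ cos φ₁ , cos δ − sin φ₁ sin φ₂ ) = atan2(0.067928, -0.062727) = 2.316412 rad = 132.721°.
λ₂ = 8.429° + 132.721° = 141.150°.
The forward bearing on arrival equals the back-azimuth from the destination plus 180°.
Back-azimuth from P₂ (-75.15°, 141.15°) to P₁ (-68.86°, 8.43°), with Δλ' = λ₁ − λ₂ = -132.72°: atan2( sin Δλ' cos φ₁ , cos φ₂ sin φ₁ − sin φ₂ cos φ₁ cos Δλ' ) = 209.12°.
Final bearing = (209.12° + 180°) mod 360° = 29.12°.

final bearing 29.12°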